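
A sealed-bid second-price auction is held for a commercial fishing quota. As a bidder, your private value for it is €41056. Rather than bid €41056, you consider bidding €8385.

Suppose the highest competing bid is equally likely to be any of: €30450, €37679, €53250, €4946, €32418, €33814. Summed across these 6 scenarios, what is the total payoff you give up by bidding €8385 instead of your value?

The deviation costs you only when the competing bid falls strictly between €8385 and €41056; elsewhere both bids give the same outcome.
€30450: truthful payoff €10606, deviation payoff €0 → loss €10606.
€37679: truthful payoff €3377, deviation payoff €0 → loss €3377.
€53250: outcomes coincide → loss €0.
€4946: outcomes coincide → loss €0.
€32418: truthful payoff €8638, deviation payoff €0 → loss €8638.
€33814: truthful payoff €7242, deviation payoff €0 → loss €7242.
Total loss = €10606 + €3377 + €8638 + €7242 = €29863.

€29863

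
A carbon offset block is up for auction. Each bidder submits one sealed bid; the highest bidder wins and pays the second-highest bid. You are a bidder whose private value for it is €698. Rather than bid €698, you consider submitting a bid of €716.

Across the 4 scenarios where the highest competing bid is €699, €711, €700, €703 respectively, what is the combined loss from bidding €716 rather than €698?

The deviation costs you only when the competing bid falls strictly between €698 and €716; elsewhere both bids give the same outcome.
€699: truthful payoff €0, deviation payoff −€1 → loss €1.
€711: truthful payoff €0, deviation payoff −€13 → loss €13.
€700: truthful payoff €0, deviation payoff −€2 → loss €2.
€703: truthful payoff €0, deviation payoff −€5 → loss €5.
Total loss = €1 + €13 + €2 + €5 = €21.
In a second-price auction your bid sets only whether you win, not what you pay, so bidding your true value is weakly dominant.

€21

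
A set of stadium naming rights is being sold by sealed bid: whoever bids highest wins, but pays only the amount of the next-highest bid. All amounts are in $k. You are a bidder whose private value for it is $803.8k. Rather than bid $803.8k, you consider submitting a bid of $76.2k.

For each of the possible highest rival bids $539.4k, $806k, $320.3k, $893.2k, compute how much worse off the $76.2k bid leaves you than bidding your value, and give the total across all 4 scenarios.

The deviation costs you only when the competing bid falls strictly between $76.2k and $803.8k; elsewhere both bids give the same outcome.
$539.4k: truthful payoff $264.4k, deviation payoff $0k → loss $264.4k.
$806k: outcomes coincide → loss $0k.
$320.3k: truthful payoff $483.5k, deviation payoff $0k → loss $483.5k.
$893.2k: outcomes coincide → loss $0k.
Total loss = $264.4k + $483.5k = $747.9k.

$747.9k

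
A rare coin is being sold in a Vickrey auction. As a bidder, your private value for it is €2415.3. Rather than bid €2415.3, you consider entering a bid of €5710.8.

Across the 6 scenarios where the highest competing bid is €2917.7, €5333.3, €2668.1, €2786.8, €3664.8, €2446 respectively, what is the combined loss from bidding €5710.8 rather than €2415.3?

The deviation costs you only when the competing bid falls strictly between €2415.3 and €5710.8; elsewhere both bids give the same outcome.
€2917.7: truthful payoff €0, deviation payoff −€502.4 → loss €502.4.
€5333.3: truthful payoff €0, deviation payoff −€2918 → loss €2918.
€2668.1: truthful payoff €0, deviation payoff −€252.8 → loss €252.8.
€2786.8: truthful payoff €0, deviation payoff −€371.5 → loss €371.5.
€3664.8: truthful payoff €0, deviation payoff −€1249.5 → loss €1249.5.
€2446: truthful payoff €0, deviation payoff −€30.7 → loss €30.7.
Total loss = €502.4 + €2918 + €252.8 + €371.5 + €1249.5 + €30.7 = €5324.9.
In a second-price auction your bid sets only whether you win, not what you pay, so bidding your true value is weakly dominant.

€5324.9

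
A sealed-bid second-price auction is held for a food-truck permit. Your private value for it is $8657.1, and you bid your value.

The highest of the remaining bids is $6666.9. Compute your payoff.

$1990.2

Your bid $8657.1 exceeds the highest competing bid $6666.9, so you win.
In a second-price auction the winner pays the second-highest bid, $6666.9.
Payoff = value − price = $8657.1 − $6666.9 = $1990.2.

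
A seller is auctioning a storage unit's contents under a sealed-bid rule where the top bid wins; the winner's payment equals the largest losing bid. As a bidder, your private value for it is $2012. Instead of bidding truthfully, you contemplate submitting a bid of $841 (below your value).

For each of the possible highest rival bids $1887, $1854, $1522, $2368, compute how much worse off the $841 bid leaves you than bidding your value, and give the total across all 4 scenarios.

The deviation costs you only when the competing bid falls strictly between $841 and $2012; elsewhere both bids give the same outcome.
$1887: truthful payoff $125, deviation payoff $0 → loss $125.
$1854: truthful payoff $158, deviation payoff $0 → loss $158.
$1522: truthful payoff $490, deviation payoff $0 → loss $490.
$2368: outcomes coincide → loss $0.
Total loss = $125 + $158 + $490 = $773.

$773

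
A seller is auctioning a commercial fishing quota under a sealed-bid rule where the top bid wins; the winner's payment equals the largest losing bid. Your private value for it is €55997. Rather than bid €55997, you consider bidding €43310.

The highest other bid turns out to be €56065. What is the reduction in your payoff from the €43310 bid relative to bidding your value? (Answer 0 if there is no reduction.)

Bidding your value €55997: you lose (since €55997 < €56065). Payoff €0.
Bidding €43310: you lose. Payoff €0.
Difference = €0 − €0 = €0; both bids lead to the same outcome because the competing bid is above both your value and your alternative bid.
In a second-price auction your bid sets only whether you win, not what you pay, so bidding your true value is weakly dominant.

€0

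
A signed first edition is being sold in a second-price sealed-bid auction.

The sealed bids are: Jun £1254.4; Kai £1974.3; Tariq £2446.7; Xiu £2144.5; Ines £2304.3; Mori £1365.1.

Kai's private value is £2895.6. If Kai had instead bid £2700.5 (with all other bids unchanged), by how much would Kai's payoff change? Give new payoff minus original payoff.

£448.9

The highest bid among the other bidders is £2446.7; Kai's bid doesn't change that.
Original bid £1974.3: Kai is not highest (top rival bid is £2446.7); payoff £0.
Alternative bid £2700.5: Kai is highest, pays the top rival bid £2446.7; payoff £2895.6 − £2446.7 = £448.9.
Change in payoff = £448.9 − (£0) = £448.9.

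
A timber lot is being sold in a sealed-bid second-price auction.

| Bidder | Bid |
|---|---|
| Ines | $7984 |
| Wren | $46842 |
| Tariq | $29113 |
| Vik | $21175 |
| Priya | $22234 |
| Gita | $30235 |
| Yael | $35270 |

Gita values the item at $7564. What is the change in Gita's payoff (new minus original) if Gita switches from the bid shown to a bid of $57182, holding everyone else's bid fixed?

The highest bid among the other bidders is $46842; Gita's bid doesn't change that.
Original bid $30235: Gita is not highest (top rival bid is $46842); payoff $0.
Alternative bid $57182: Gita is highest, pays the top rival bid $46842; payoff $7564 − $46842 = −$39278.
Change in payoff = −$39278 − ($0) = −$39278.

−$39278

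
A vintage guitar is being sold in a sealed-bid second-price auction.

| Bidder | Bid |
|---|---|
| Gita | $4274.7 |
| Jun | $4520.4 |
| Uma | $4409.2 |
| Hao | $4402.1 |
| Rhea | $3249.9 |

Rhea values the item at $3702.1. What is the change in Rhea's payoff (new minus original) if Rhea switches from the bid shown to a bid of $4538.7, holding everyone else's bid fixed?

The highest bid among the other bidders is $4520.4; Rhea's bid doesn't change that.
Original bid $3249.9: Rhea is not highest (top rival bid is $4520.4); payoff $0.
Alternative bid $4538.7: Rhea is highest, pays the top rival bid $4520.4; payoff $3702.1 − $4520.4 = −$818.3.
Change in payoff = −$818.3 − ($0) = −$818.3.

−$818.3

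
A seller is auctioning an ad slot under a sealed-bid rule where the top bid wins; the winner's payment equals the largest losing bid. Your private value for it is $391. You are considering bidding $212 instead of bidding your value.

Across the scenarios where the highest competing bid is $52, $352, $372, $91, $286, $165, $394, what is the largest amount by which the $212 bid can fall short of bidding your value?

$105

$52: same outcome either way → loss $0.
$352: truthful gives $39, deviation gives $0 → loss $39.
$372: truthful gives $19, deviation gives $0 → loss $19.
$91: same outcome either way → loss $0.
$286: truthful gives $105, deviation gives $0 → loss $105.
$165: same outcome either way → loss $0.
$394: same outcome either way → loss $0.
Maximum loss: $105.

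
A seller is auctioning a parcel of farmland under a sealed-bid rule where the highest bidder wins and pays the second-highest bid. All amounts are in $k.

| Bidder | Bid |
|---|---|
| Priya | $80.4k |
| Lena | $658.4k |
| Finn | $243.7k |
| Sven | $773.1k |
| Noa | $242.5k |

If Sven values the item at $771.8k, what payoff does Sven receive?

$113.4k

Highest bid: Sven at $773.1k, so Sven wins.
Second-highest bid: Lena at $658.4k — that is the price the winner pays.
Sven's payoff = value − price = $771.8k − $658.4k = $113.4k.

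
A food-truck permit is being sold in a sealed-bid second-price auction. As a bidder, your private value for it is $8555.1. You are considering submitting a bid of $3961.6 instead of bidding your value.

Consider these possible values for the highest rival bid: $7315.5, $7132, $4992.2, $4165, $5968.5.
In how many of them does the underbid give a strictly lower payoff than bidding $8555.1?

5

The deviation hurts exactly when the highest competing bid lies strictly between $3961.6 and $8555.1 — underbidding then forfeits a profitable win.
$7315.5: inside the interval → strictly worse (loss $1239.6).
$7132: inside the interval → strictly worse (loss $1423.1).
$4992.2: inside the interval → strictly worse (loss $3562.9).
$4165: inside the interval → strictly worse (loss $4390.1).
$5968.5: inside the interval → strictly worse (loss $2586.6).
Count: 5.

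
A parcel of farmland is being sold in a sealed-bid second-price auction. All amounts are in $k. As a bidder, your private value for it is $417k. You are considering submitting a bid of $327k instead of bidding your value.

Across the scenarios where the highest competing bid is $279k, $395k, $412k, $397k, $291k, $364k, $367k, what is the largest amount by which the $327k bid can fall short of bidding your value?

$53k

$279k: same outcome either way → loss $0k.
$395k: truthful gives $22k, deviation gives $0k → loss $22k.
$412k: truthful gives $5k, deviation gives $0k → loss $5k.
$397k: truthful gives $20k, deviation gives $0k → loss $20k.
$291k: same outcome either way → loss $0k.
$364k: truthful gives $53k, deviation gives $0k → loss $53k.
$367k: truthful gives $50k, deviation gives $0k → loss $50k.
Maximum loss: $53k.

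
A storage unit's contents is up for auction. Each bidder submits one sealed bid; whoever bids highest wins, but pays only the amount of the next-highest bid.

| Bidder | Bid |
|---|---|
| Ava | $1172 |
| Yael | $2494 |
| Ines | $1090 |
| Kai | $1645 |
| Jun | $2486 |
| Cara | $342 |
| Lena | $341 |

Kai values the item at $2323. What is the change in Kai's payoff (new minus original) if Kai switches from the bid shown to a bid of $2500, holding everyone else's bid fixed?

The highest bid among the other bidders is $2494; Kai's bid doesn't change that.
Original bid $1645: Kai is not highest (top rival bid is $2494); payoff $0.
Alternative bid $2500: Kai is highest, pays the top rival bid $2494; payoff $2323 − $2494 = −$171.
Change in payoff = −$171 − ($0) = −$171.

−$171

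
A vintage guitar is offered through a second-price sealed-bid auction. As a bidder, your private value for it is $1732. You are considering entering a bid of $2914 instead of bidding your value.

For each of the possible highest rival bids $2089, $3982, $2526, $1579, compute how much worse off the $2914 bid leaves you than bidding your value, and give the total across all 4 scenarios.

The deviation costs you only when the competing bid falls strictly between $1732 and $2914; elsewhere both bids give the same outcome.
$2089: truthful payoff $0, deviation payoff −$357 → loss $357.
$3982: outcomes coincide → loss $0.
$2526: truthful payoff $0, deviation payoff −$794 → loss $794.
$1579: outcomes coincide → loss $0.
Total loss = $357 + $794 = $1151.

$1151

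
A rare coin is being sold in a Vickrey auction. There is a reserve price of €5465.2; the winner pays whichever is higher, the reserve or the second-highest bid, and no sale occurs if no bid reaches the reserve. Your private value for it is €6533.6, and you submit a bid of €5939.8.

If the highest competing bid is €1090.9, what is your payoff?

Your bid €5939.8 is the highest and exceeds the reserve.
Price = max(second-highest bid, reserve) = max(€1090.9, €5465.2) = €5465.2.
Payoff = €6533.6 − €5465.2 = €1068.4.

€1068.4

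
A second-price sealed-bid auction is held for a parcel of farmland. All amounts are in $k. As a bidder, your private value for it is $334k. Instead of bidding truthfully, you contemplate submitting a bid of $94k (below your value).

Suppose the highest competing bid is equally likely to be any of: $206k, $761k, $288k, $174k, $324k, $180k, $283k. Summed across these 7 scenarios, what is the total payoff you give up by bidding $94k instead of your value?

The deviation costs you only when the competing bid falls strictly between $94k and $334k; elsewhere both bids give the same outcome.
$206k: truthful payoff $128k, deviation payoff $0k → loss $128k.
$761k: outcomes coincide → loss $0k.
$288k: truthful payoff $46k, deviation payoff $0k → loss $46k.
$174k: truthful payoff $160k, deviation payoff $0k → loss $160k.
$324k: truthful payoff $10k, deviation payoff $0k → loss $10k.
$180k: truthful payoff $154k, deviation payoff $0k → loss $154k.
$283k: truthful payoff $51k, deviation payoff $0k → loss $51k.
Total loss = $128k + $46k + $160k + $10k + $154k + $51k = $549k.

$549k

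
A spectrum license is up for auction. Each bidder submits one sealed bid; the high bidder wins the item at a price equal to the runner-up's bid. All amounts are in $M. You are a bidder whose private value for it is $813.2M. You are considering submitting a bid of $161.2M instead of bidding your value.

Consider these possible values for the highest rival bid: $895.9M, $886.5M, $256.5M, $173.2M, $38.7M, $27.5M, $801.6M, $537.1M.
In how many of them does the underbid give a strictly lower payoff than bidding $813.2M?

The deviation hurts exactly when the highest competing bid lies strictly between $161.2M and $813.2M — underbidding then forfeits a profitable win.
$895.9M: above both → same outcome either way.
$886.5M: above both → same outcome either way.
$256.5M: inside the interval → strictly worse (loss $556.7M).
$173.2M: inside the interval → strictly worse (loss $640M).
$38.7M: below both → same outcome either way.
$27.5M: below both → same outcome either way.
$801.6M: inside the interval → strictly worse (loss $11.6M).
$537.1M: inside the interval → strictly worse (loss $276.1M).
Count: 4.

4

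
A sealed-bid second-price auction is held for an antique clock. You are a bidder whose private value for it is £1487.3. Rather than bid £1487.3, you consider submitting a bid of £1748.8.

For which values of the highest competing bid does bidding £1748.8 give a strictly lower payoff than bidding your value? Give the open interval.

(£1487.3, £1748.8)

If the competing bid is below £1487.3, both bids win at the same price — no difference.
If it is above £1748.8, both bids lose — no difference.
If it lies strictly between £1487.3 and £1748.8, bidding your value loses (payoff 0) while bidding £1748.8 wins at a price above your value (payoff negative).
So the deviation strictly hurts on the open interval (£1487.3, £1748.8).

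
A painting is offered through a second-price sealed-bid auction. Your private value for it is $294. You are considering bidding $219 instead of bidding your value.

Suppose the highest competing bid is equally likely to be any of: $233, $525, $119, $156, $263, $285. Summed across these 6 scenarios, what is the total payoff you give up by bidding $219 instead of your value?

The deviation costs you only when the competing bid falls strictly between $219 and $294; elsewhere both bids give the same outcome.
$233: truthful payoff $61, deviation payoff $0 → loss $61.
$525: outcomes coincide → loss $0.
$119: outcomes coincide → loss $0.
$156: outcomes coincide → loss $0.
$263: truthful payoff $31, deviation payoff $0 → loss $31.
$285: truthful payoff $9, deviation payoff $0 → loss $9.
Total loss = $61 + $31 + $9 = $101.
Because the price is fixed by the runner-up's bid, deviating from your value can only change a good outcome into a bad one — never the reverse.

$101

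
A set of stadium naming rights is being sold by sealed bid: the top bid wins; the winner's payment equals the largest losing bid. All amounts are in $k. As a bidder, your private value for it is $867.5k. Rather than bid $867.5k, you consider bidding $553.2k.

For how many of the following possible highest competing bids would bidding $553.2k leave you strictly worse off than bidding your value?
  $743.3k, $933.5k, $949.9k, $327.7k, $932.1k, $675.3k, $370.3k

2

The deviation hurts exactly when the highest competing bid lies strictly between $553.2k and $867.5k — underbidding then forfeits a profitable win.
$743.3k: inside the interval → strictly worse (loss $124.2k).
$933.5k: above both → same outcome either way.
$949.9k: above both → same outcome either way.
$327.7k: below both → same outcome either way.
$932.1k: above both → same outcome either way.
$675.3k: inside the interval → strictly worse (loss $192.2k).
$370.3k: below both → same outcome either way.
Count: 2.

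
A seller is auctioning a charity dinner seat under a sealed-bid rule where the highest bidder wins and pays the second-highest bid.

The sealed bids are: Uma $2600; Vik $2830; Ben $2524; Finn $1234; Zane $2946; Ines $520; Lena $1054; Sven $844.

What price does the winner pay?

Highest bid: Zane at $2946, so Zane wins.
Second-highest bid: Vik at $2830 — that is the price the winner pays.

$2830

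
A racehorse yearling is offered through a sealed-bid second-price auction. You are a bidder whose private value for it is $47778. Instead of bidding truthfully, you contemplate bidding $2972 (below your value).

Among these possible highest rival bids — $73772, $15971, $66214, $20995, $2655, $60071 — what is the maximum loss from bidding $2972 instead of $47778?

$31807

$73772: same outcome either way → loss $0.
$15971: truthful gives $31807, deviation gives $0 → loss $31807.
$66214: same outcome either way → loss $0.
$20995: truthful gives $26783, deviation gives $0 → loss $26783.
$2655: same outcome either way → loss $0.
$60071: same outcome either way → loss $0.
Maximum loss: $31807.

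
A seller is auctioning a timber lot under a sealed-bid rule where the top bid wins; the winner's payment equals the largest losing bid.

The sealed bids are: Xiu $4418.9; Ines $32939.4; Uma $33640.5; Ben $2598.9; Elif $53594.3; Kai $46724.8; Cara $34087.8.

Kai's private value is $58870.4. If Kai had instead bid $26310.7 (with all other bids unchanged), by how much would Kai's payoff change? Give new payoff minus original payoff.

The highest bid among the other bidders is $53594.3; Kai's bid doesn't change that.
Original bid $46724.8: Kai is not highest (top rival bid is $53594.3); payoff $0.
Alternative bid $26310.7: Kai is not highest (top rival bid is $53594.3); payoff $0.
Change in payoff = $0 − ($0) = $0.

$0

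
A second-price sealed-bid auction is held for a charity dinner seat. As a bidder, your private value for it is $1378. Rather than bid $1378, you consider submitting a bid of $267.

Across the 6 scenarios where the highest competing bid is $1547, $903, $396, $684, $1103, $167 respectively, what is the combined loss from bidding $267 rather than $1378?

$2426

The deviation costs you only when the competing bid falls strictly between $267 and $1378; elsewhere both bids give the same outcome.
$1547: outcomes coincide → loss $0.
$903: truthful payoff $475, deviation payoff $0 → loss $475.
$396: truthful payoff $982, deviation payoff $0 → loss $982.
$684: truthful payoff $694, deviation payoff $0 → loss $694.
$1103: truthful payoff $275, deviation payoff $0 → loss $275.
$167: outcomes coincide → loss $0.
Total loss = $475 + $982 + $694 + $275 = $2426.
Because the price is fixed by the runner-up's bid, deviating from your value can only change a good outcome into a bad one — never the reverse.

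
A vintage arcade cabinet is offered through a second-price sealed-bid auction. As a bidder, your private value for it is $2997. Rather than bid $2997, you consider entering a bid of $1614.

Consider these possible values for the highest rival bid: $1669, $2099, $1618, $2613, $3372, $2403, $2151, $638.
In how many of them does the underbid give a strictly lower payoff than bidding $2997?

The deviation hurts exactly when the highest competing bid lies strictly between $1614 and $2997 — underbidding then forfeits a profitable win.
$1669: inside the interval → strictly worse (loss $1328).
$2099: inside the interval → strictly worse (loss $898).
$1618: inside the interval → strictly worse (loss $1379).
$2613: inside the interval → strictly worse (loss $384).
$3372: above both → same outcome either way.
$2403: inside the interval → strictly worse (loss $594).
$2151: inside the interval → strictly worse (loss $846).
$638: below both → same outcome either way.
Count: 6.

6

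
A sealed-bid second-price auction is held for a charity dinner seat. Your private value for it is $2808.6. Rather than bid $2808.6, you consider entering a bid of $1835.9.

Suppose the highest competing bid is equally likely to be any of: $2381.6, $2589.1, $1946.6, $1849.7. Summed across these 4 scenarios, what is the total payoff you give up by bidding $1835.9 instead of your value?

The deviation costs you only when the competing bid falls strictly between $1835.9 and $2808.6; elsewhere both bids give the same outcome.
$2381.6: truthful payoff $427, deviation payoff $0 → loss $427.
$2589.1: truthful payoff $219.5, deviation payoff $0 → loss $219.5.
$1946.6: truthful payoff $862, deviation payoff $0 → loss $862.
$1849.7: truthful payoff $958.9, deviation payoff $0 → loss $958.9.
Total loss = $427 + $219.5 + $862 + $958.9 = $2467.4.

$2467.4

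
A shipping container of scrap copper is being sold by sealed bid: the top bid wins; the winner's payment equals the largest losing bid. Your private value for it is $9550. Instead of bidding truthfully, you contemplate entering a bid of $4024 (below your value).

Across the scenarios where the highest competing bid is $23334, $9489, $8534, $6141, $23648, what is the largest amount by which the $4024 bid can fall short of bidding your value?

$23334: same outcome either way → loss $0.
$9489: truthful gives $61, deviation gives $0 → loss $61.
$8534: truthful gives $1016, deviation gives $0 → loss $1016.
$6141: truthful gives $3409, deviation gives $0 → loss $3409.
$23648: same outcome either way → loss $0.
Maximum loss: $3409.

$3409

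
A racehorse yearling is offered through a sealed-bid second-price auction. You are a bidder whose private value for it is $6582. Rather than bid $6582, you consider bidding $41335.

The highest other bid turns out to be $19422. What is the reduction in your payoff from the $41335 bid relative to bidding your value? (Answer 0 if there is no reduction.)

$12840

Bidding your value $6582: you lose (since $6582 < $19422). Payoff $0.
Bidding $41335: you win and pay $19422. Payoff $6582 − $19422 = −$12840.
The competing bid $19422 lies between your value and your inflated bid, so overbidding wins an item priced above your value.
Loss from deviating = $0 − (−$12840) = $12840.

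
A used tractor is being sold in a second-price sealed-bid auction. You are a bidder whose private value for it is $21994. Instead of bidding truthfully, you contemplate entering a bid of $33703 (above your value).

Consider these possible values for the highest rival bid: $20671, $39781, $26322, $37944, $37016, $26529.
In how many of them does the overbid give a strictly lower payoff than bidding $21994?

The deviation hurts exactly when the highest competing bid lies strictly between $21994 and $33703 — overbidding then wins at a price above your value.
$20671: below both → same outcome either way.
$39781: above both → same outcome either way.
$26322: inside the interval → strictly worse (loss $4328).
$37944: above both → same outcome either way.
$37016: above both → same outcome either way.
$26529: inside the interval → strictly worse (loss $4535).
Count: 2.

2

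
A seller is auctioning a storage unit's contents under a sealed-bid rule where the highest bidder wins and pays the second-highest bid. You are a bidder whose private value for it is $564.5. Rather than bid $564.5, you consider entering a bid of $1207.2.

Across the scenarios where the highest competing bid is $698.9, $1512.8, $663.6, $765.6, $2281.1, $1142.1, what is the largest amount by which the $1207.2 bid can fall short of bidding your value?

$577.6

$698.9: truthful gives $0, deviation gives −$134.4 → loss $134.4.
$1512.8: same outcome either way → loss $0.
$663.6: truthful gives $0, deviation gives −$99.1 → loss $99.1.
$765.6: truthful gives $0, deviation gives −$201.1 → loss $201.1.
$2281.1: same outcome either way → loss $0.
$1142.1: truthful gives $0, deviation gives −$577.6 → loss $577.6.
Maximum loss: $577.6.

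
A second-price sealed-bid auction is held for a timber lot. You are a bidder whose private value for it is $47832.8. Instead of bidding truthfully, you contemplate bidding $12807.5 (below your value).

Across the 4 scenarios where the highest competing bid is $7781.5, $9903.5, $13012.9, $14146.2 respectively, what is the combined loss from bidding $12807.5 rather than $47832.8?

The deviation costs you only when the competing bid falls strictly between $12807.5 and $47832.8; elsewhere both bids give the same outcome.
$7781.5: outcomes coincide → loss $0.
$9903.5: outcomes coincide → loss $0.
$13012.9: truthful payoff $34819.9, deviation payoff $0 → loss $34819.9.
$14146.2: truthful payoff $33686.6, deviation payoff $0 → loss $33686.6.
Total loss = $34819.9 + $33686.6 = $68506.5.

$68506.5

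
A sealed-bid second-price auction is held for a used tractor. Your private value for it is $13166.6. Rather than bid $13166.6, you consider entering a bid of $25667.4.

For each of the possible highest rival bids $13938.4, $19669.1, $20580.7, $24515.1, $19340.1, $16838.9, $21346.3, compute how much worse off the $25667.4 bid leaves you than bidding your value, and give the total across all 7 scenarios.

The deviation costs you only when the competing bid falls strictly between $13166.6 and $25667.4; elsewhere both bids give the same outcome.
$13938.4: truthful payoff $0, deviation payoff −$771.8 → loss $771.8.
$19669.1: truthful payoff $0, deviation payoff −$6502.5 → loss $6502.5.
$20580.7: truthful payoff $0, deviation payoff −$7414.1 → loss $7414.1.
$24515.1: truthful payoff $0, deviation payoff −$11348.5 → loss $11348.5.
$19340.1: truthful payoff $0, deviation payoff −$6173.5 → loss $6173.5.
$16838.9: truthful payoff $0, deviation payoff −$3672.3 → loss $3672.3.
$21346.3: truthful payoff $0, deviation payoff −$8179.7 → loss $8179.7.
Total loss = $771.8 + $6502.5 + $7414.1 + $11348.5 + $6173.5 + $3672.3 + $8179.7 = $44062.4.
In a second-price auction your bid sets only whether you win, not what you pay, so bidding your true value is weakly dominant.

$44062.4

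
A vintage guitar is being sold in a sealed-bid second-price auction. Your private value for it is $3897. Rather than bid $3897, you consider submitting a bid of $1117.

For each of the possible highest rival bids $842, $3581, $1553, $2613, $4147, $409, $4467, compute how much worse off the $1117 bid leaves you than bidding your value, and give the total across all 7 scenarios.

$3944

The deviation costs you only when the competing bid falls strictly between $1117 and $3897; elsewhere both bids give the same outcome.
$842: outcomes coincide → loss $0.
$3581: truthful payoff $316, deviation payoff $0 → loss $316.
$1553: truthful payoff $2344, deviation payoff $0 → loss $2344.
$2613: truthful payoff $1284, deviation payoff $0 → loss $1284.
$4147: outcomes coincide → loss $0.
$409: outcomes coincide → loss $0.
$4467: outcomes coincide → loss $0.
Total loss = $316 + $2344 + $1284 = $3944.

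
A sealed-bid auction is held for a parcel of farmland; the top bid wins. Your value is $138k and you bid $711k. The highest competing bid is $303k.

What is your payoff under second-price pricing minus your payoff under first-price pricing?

$408k

You have the highest bid, so you win under either rule.
Second-price: pay $303k → payoff −$165k.
First-price: pay your own bid $711k → payoff −$573k.
Difference = −$165k − (−$573k) = $408k.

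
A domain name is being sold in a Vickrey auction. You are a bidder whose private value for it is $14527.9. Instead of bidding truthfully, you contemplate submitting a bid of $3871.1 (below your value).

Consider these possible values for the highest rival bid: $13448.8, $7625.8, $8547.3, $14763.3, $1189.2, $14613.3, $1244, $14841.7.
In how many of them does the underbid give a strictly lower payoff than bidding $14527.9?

The deviation hurts exactly when the highest competing bid lies strictly between $3871.1 and $14527.9 — underbidding then forfeits a profitable win.
$13448.8: inside the interval → strictly worse (loss $1079.1).
$7625.8: inside the interval → strictly worse (loss $6902.1).
$8547.3: inside the interval → strictly worse (loss $5980.6).
$14763.3: above both → same outcome either way.
$1189.2: below both → same outcome either way.
$14613.3: above both → same outcome either way.
$1244: below both → same outcome either way.
$14841.7: above both → same outcome either way.
Count: 3.

3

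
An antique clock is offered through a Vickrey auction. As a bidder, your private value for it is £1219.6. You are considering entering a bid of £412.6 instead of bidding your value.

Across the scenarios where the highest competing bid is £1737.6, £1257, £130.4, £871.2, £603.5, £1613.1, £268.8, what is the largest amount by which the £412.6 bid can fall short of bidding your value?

£616.1

£1737.6: same outcome either way → loss £0.
£1257: same outcome either way → loss £0.
£130.4: same outcome either way → loss £0.
£871.2: truthful gives £348.4, deviation gives £0 → loss £348.4.
£603.5: truthful gives £616.1, deviation gives £0 → loss £616.1.
£1613.1: same outcome either way → loss £0.
£268.8: same outcome either way → loss £0.
Maximum loss: £616.1.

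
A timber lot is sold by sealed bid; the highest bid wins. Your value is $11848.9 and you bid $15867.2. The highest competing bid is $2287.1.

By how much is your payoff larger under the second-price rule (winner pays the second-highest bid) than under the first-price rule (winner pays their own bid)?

$13580.1

You have the highest bid, so you win under either rule.
Second-price: pay $2287.1 → payoff $9561.8.
First-price: pay your own bid $15867.2 → payoff −$4018.3.
Difference = $9561.8 − (−$4018.3) = $13580.1.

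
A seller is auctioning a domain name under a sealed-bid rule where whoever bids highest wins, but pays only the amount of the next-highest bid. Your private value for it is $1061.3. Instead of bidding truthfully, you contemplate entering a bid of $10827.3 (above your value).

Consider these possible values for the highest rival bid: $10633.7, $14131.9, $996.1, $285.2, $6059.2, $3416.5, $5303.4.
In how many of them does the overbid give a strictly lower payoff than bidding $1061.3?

The deviation hurts exactly when the highest competing bid lies strictly between $1061.3 and $10827.3 — overbidding then wins at a price above your value.
$10633.7: inside the interval → strictly worse (loss $9572.4).
$14131.9: above both → same outcome either way.
$996.1: below both → same outcome either way.
$285.2: below both → same outcome either way.
$6059.2: inside the interval → strictly worse (loss $4997.9).
$3416.5: inside the interval → strictly worse (loss $2355.2).
$5303.4: inside the interval → strictly worse (loss $4242.1).
Count: 4.

4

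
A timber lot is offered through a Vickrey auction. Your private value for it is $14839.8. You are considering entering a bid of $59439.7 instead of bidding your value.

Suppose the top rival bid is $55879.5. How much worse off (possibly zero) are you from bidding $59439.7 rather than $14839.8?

$41039.7

Bidding your value $14839.8: you lose (since $14839.8 < $55879.5). Payoff $0.
Bidding $59439.7: you win and pay $55879.5. Payoff $14839.8 − $55879.5 = −$41039.7.
The competing bid $55879.5 lies between your value and your inflated bid, so overbidding wins an item priced above your value.
Loss from deviating = $0 − (−$41039.7) = $41039.7.
In a second-price auction your bid sets only whether you win, not what you pay, so bidding your true value is weakly dominant.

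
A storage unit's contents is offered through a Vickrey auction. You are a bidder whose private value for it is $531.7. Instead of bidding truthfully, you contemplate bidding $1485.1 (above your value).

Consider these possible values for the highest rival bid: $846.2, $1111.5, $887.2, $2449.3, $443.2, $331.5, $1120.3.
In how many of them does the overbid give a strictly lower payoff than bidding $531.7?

The deviation hurts exactly when the highest competing bid lies strictly between $531.7 and $1485.1 — overbidding then wins at a price above your value.
$846.2: inside the interval → strictly worse (loss $314.5).
$1111.5: inside the interval → strictly worse (loss $579.8).
$887.2: inside the interval → strictly worse (loss $355.5).
$2449.3: above both → same outcome either way.
$443.2: below both → same outcome either way.
$331.5: below both → same outcome either way.
$1120.3: inside the interval → strictly worse (loss $588.6).
Count: 4.

4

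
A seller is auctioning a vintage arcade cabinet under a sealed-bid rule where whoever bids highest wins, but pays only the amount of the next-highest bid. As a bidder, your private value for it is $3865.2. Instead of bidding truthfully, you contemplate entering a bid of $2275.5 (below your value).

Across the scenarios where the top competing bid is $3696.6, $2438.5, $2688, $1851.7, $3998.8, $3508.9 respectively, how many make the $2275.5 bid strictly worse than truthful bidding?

4

The deviation hurts exactly when the highest competing bid lies strictly between $2275.5 and $3865.2 — underbidding then forfeits a profitable win.
$3696.6: inside the interval → strictly worse (loss $168.6).
$2438.5: inside the interval → strictly worse (loss $1426.7).
$2688: inside the interval → strictly worse (loss $1177.2).
$1851.7: below both → same outcome either way.
$3998.8: above both → same outcome either way.
$3508.9: inside the interval → strictly worse (loss $356.3).
Count: 4.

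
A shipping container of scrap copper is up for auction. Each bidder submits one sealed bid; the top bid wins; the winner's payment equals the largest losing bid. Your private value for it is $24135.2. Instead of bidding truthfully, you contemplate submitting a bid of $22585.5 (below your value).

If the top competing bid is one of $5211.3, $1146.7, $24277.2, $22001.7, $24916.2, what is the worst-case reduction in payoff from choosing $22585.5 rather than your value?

$5211.3: same outcome either way → loss $0.
$1146.7: same outcome either way → loss $0.
$24277.2: same outcome either way → loss $0.
$22001.7: same outcome either way → loss $0.
$24916.2: same outcome either way → loss $0.
Maximum loss: $0.

$0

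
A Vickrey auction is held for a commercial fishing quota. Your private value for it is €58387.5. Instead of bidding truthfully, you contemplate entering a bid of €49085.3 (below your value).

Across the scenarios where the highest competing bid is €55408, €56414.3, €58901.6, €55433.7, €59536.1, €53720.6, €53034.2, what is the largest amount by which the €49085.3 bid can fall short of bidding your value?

€55408: truthful gives €2979.5, deviation gives €0 → loss €2979.5.
€56414.3: truthful gives €1973.2, deviation gives €0 → loss €1973.2.
€58901.6: same outcome either way → loss €0.
€55433.7: truthful gives €2953.8, deviation gives €0 → loss €2953.8.
€59536.1: same outcome either way → loss €0.
€53720.6: truthful gives €4666.9, deviation gives €0 → loss €4666.9.
€53034.2: truthful gives €5353.3, deviation gives €0 → loss €5353.3.
Maximum loss: €5353.3.

€5353.3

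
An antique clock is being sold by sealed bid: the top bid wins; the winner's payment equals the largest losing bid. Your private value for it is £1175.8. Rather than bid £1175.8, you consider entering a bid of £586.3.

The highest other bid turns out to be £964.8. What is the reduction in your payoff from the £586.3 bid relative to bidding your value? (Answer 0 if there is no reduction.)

Bidding your value £1175.8: you win (since £1175.8 > £964.8) and pay £964.8. Payoff £211.
Bidding £586.3: you lose. Payoff £0.
The competing bid £964.8 lies between your shaded bid and your value, so underbidding forfeits an item you could have won at a profitable price.
Loss from deviating = £211 − (£0) = £211.
Because the price is fixed by the runner-up's bid, deviating from your value can only change a good outcome into a bad one — never the reverse.

£211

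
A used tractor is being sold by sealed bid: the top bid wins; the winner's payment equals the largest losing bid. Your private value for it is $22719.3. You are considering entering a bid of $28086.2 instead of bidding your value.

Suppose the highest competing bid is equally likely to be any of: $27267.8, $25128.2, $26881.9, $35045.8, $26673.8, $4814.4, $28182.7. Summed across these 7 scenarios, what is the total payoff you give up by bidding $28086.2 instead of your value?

$15074.5

The deviation costs you only when the competing bid falls strictly between $22719.3 and $28086.2; elsewhere both bids give the same outcome.
$27267.8: truthful payoff $0, deviation payoff −$4548.5 → loss $4548.5.
$25128.2: truthful payoff $0, deviation payoff −$2408.9 → loss $2408.9.
$26881.9: truthful payoff $0, deviation payoff −$4162.6 → loss $4162.6.
$35045.8: outcomes coincide → loss $0.
$26673.8: truthful payoff $0, deviation payoff −$3954.5 → loss $3954.5.
$4814.4: outcomes coincide → loss $0.
$28182.7: outcomes coincide → loss $0.
Total loss = $4548.5 + $2408.9 + $4162.6 + $3954.5 = $15074.5.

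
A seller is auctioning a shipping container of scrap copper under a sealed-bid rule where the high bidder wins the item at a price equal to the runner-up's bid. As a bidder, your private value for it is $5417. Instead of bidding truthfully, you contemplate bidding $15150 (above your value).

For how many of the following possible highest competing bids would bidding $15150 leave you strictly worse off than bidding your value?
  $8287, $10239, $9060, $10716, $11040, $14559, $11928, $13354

8

The deviation hurts exactly when the highest competing bid lies strictly between $5417 and $15150 — overbidding then wins at a price above your value.
$8287: inside the interval → strictly worse (loss $2870).
$10239: inside the interval → strictly worse (loss $4822).
$9060: inside the interval → strictly worse (loss $3643).
$10716: inside the interval → strictly worse (loss $5299).
$11040: inside the interval → strictly worse (loss $5623).
$14559: inside the interval → strictly worse (loss $9142).
$11928: inside the interval → strictly worse (loss $6511).
$13354: inside the interval → strictly worse (loss $7937).
Count: 8.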